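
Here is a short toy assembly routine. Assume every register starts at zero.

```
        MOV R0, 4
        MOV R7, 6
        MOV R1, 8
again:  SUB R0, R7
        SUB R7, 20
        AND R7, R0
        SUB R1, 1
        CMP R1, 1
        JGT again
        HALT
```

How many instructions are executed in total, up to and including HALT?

46

R0=4
R7=6
R1=8
R0=4-6=-2
R7=6-20=-14
R7=(-14)&(-2)=-14
R1=8-1=7
CMP R1, 1  (cmp 7,1)
JGT again: taken
R0=(-2)-(-14)=12
R7=(-14)-20=-34
R7=(-34)&12=12
R1=7-1=6
CMP R1, 1  (cmp 6,1)
JGT again: taken
R0=12-12=0
R7=12-20=-8
R7=(-8)&0=0
R1=6-1=5
CMP R1, 1  (cmp 5,1)
JGT again: taken
R0=0-0=0
R7=0-20=-20
R7=(-20)&0=0
R1=5-1=4
CMP R1, 1  (cmp 4,1)
JGT again: taken
R0=0-0=0
R7=0-20=-20
R7=(-20)&0=0
R1=4-1=3
CMP R1, 1  (cmp 3,1)
JGT again: taken
R0=0-0=0
R7=0-20=-20
R7=(-20)&0=0
R1=3-1=2
CMP R1, 1  (cmp 2,1)
JGT again: taken
R0=0-0=0
R7=0-20=-20
R7=(-20)&0=0
R1=2-1=1
CMP R1, 1  (cmp 1,1)
JGT again: not taken
halt.
Total executed instructions: 46.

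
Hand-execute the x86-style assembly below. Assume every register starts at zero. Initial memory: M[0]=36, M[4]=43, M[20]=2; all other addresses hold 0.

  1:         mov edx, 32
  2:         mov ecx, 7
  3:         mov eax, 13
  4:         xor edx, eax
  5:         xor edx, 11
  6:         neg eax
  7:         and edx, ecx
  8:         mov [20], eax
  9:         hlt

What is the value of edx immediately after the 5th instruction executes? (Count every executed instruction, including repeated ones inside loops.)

mov edx, 32 → edx=32
mov ecx, 7 → ecx=7
mov eax, 13 → eax=13
xor edx, eax → edx=32^13=45
xor edx, 11 → edx=45^11=38
After step 5: edx = 38.

38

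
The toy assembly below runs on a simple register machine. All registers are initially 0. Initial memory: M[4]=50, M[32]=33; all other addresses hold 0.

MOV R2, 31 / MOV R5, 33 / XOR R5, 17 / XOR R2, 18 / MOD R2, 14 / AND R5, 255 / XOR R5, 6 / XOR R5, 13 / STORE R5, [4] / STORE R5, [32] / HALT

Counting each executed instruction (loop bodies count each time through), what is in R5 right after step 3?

MOV R2, 31 → R2=31
MOV R5, 33 → R5=33
XOR R5, 17 → R5=33^17=48
After step 3: R5 = 48.

48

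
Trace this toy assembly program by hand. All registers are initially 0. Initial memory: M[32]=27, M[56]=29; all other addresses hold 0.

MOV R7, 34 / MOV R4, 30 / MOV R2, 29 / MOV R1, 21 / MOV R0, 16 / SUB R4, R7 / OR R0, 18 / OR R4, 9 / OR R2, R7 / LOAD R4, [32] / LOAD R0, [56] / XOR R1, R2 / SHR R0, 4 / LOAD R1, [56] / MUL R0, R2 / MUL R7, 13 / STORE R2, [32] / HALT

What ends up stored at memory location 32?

MOV R7, 34 → R7=34
MOV R4, 30 → R4=30
MOV R2, 29 → R2=29
MOV R1, 21 → R1=21
MOV R0, 16 → R0=16
SUB R4, R7 → R4=30-34=-4
OR R0, 18 → R0=16|18=18
OR R4, 9 → R4=(-4)|9=-3
OR R2, R7 → R2=29|34=63
LOAD R4, [32] → R4=M[32]=27
LOAD R0, [56] → R0=M[56]=29
XOR R1, R2 → R1=21^63=42
SHR R0, 4 → R0=29>>4=1
LOAD R1, [56] → R1=M[56]=29
MUL R0, R2 → R0=1*63=63
MUL R7, 13 → R7=34*13=442
STORE R2, [32] → M[32]=63
halt.

63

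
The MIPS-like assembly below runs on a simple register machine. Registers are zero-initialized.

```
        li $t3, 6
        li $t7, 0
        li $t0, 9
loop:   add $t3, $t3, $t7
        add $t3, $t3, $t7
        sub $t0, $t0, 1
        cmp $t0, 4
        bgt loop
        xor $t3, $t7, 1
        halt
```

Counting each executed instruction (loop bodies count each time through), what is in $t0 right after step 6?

8

$t3=6
$t7=0
$t0=9
$t3=6+0=6
$t3=6+0=6
$t0=9-1=8
After step 6: $t0 = 8.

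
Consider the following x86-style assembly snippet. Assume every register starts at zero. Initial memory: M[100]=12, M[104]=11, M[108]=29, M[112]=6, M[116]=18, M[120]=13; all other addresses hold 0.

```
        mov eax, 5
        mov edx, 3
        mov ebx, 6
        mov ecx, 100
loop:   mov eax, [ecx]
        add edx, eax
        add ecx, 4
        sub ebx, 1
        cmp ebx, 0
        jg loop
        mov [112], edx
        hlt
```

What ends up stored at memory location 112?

mov eax, 5 → eax=5
mov edx, 3 → edx=3
mov ebx, 6 → ebx=6
mov ecx, 100 → ecx=100
mov eax, [ecx] → eax=M[100]=12
add edx, eax → edx=3+12=15
add ecx, 4 → ecx=100+4=104
sub ebx, 1 → ebx=6-1=5
cmp ebx, 0  (cmp 5,0)
jg loop: taken
mov eax, [ecx] → eax=M[104]=11
add edx, eax → edx=15+11=26
add ecx, 4 → ecx=104+4=108
sub ebx, 1 → ebx=5-1=4
cmp ebx, 0  (cmp 4,0)
jg loop: taken
mov eax, [ecx] → eax=M[108]=29
add edx, eax → edx=26+29=55
add ecx, 4 → ecx=108+4=112
sub ebx, 1 → ebx=4-1=3
cmp ebx, 0  (cmp 3,0)
jg loop: taken
mov eax, [ecx] → eax=M[112]=6
add edx, eax → edx=55+6=61
add ecx, 4 → ecx=112+4=116
sub ebx, 1 → ebx=3-1=2
cmp ebx, 0  (cmp 2,0)
jg loop: taken
mov eax, [ecx] → eax=M[116]=18
add edx, eax → edx=61+18=79
add ecx, 4 → ecx=116+4=120
sub ebx, 1 → ebx=2-1=1
cmp ebx, 0  (cmp 1,0)
jg loop: taken
mov eax, [ecx] → eax=M[120]=13
add edx, eax → edx=79+13=92
add ecx, 4 → ecx=120+4=124
sub ebx, 1 → ebx=1-1=0
cmp ebx, 0  (cmp 0,0)
jg loop: not taken
mov [112], edx → M[112]=92
halt.

92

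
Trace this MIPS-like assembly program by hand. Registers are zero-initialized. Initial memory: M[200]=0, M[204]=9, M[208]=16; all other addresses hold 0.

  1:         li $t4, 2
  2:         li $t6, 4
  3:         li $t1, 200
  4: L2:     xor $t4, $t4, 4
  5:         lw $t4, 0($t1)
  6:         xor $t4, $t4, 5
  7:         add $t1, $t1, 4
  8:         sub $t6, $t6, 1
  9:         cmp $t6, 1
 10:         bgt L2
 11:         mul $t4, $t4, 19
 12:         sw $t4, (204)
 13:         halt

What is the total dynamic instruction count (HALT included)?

27

li $t4, 2 → $t4=2
li $t6, 4 → $t6=4
li $t1, 200 → $t1=200
xor $t4, $t4, 4 → $t4=2^4=6
lw $t4, 0($t1) → $t4=M[200]=0
xor $t4, $t4, 5 → $t4=0^5=5
add $t1, $t1, 4 → $t1=200+4=204
sub $t6, $t6, 1 → $t6=4-1=3
cmp $t6, 1  (cmp 3,1)
bgt L2: taken
xor $t4, $t4, 4 → $t4=5^4=1
lw $t4, 0($t1) → $t4=M[204]=9
xor $t4, $t4, 5 → $t4=9^5=12
add $t1, $t1, 4 → $t1=204+4=208
sub $t6, $t6, 1 → $t6=3-1=2
cmp $t6, 1  (cmp 2,1)
bgt L2: taken
xor $t4, $t4, 4 → $t4=12^4=8
lw $t4, 0($t1) → $t4=M[208]=16
xor $t4, $t4, 5 → $t4=16^5=21
add $t1, $t1, 4 → $t1=208+4=212
sub $t6, $t6, 1 → $t6=2-1=1
cmp $t6, 1  (cmp 1,1)
bgt L2: not taken
mul $t4, $t4, 19 → $t4=21*19=399
sw $t4, (204) → M[204]=399
halt.
Total executed instructions: 27.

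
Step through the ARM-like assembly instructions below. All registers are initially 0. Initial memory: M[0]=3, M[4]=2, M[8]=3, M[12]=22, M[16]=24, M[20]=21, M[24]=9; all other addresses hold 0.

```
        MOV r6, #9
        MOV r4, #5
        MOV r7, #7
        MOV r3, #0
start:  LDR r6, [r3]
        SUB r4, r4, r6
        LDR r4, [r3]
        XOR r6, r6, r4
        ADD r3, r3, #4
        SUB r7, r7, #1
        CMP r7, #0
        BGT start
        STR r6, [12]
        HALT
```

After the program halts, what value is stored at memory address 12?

after MOV r6, #9: r6=9
after MOV r4, #5: r4=5
after MOV r7, #7: r7=7
after MOV r3, #0: r3=0
after LDR r6, [r3]: r6=M[0]=3
after SUB r4, r4, r6: r4=5-3=2
after LDR r4, [r3]: r4=M[0]=3
after XOR r6, r6, r4: r6=3^3=0
after ADD r3, r3, #4: r3=0+4=4
after SUB r7, r7, #1: r7=7-1=6
CMP r7, #0  (cmp 6,0)
BGT start: taken
after LDR r6, [r3]: r6=M[4]=2
after SUB r4, r4, r6: r4=3-2=1
after LDR r4, [r3]: r4=M[4]=2
after XOR r6, r6, r4: r6=2^2=0
after ADD r3, r3, #4: r3=4+4=8
after SUB r7, r7, #1: r7=6-1=5
CMP r7, #0  (cmp 5,0)
BGT start: taken
after LDR r6, [r3]: r6=M[8]=3
after SUB r4, r4, r6: r4=2-3=-1
after LDR r4, [r3]: r4=M[8]=3
after XOR r6, r6, r4: r6=3^3=0
after ADD r3, r3, #4: r3=8+4=12
after SUB r7, r7, #1: r7=5-1=4
CMP r7, #0  (cmp 4,0)
BGT start: taken
after LDR r6, [r3]: r6=M[12]=22
after SUB r4, r4, r6: r4=3-22=-19
after LDR r4, [r3]: r4=M[12]=22
after XOR r6, r6, r4: r6=22^22=0
after ADD r3, r3, #4: r3=12+4=16
after SUB r7, r7, #1: r7=4-1=3
CMP r7, #0  (cmp 3,0)
BGT start: taken
after LDR r6, [r3]: r6=M[16]=24
after SUB r4, r4, r6: r4=22-24=-2
after LDR r4, [r3]: r4=M[16]=24
after XOR r6, r6, r4: r6=24^24=0
after ADD r3, r3, #4: r3=16+4=20
after SUB r7, r7, #1: r7=3-1=2
CMP r7, #0  (cmp 2,0)
BGT start: taken
after LDR r6, [r3]: r6=M[20]=21
after SUB r4, r4, r6: r4=24-21=3
after LDR r4, [r3]: r4=M[20]=21
after XOR r6, r6, r4: r6=21^21=0
after ADD r3, r3, #4: r3=20+4=24
after SUB r7, r7, #1: r7=2-1=1
CMP r7, #0  (cmp 1,0)
BGT start: taken
after LDR r6, [r3]: r6=M[24]=9
after SUB r4, r4, r6: r4=21-9=12
after LDR r4, [r3]: r4=M[24]=9
after XOR r6, r6, r4: r6=9^9=0
after ADD r3, r3, #4: r3=24+4=28
after SUB r7, r7, #1: r7=1-1=0
CMP r7, #0  (cmp 0,0)
BGT start: not taken
STR r6, [12] → M[12]=0
halt.

0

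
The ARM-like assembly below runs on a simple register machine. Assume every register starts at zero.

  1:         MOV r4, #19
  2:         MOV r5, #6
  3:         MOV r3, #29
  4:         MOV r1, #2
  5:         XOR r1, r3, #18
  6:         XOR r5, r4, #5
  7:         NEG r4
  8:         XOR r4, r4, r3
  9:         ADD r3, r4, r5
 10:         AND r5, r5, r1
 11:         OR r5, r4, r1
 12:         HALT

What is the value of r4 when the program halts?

-16

after MOV r4, #19: r4=19
after MOV r5, #6: r5=6
after MOV r3, #29: r3=29
after MOV r1, #2: r1=2
after XOR r1, r3, #18: r1=29^18=15
after XOR r5, r4, #5: r5=19^5=22
after NEG r4: r4=-(19)=-19
after XOR r4, r4, r3: r4=(-19)^29=-16
after ADD r3, r4, r5: r3=(-16)+22=6
after AND r5, r5, r1: r5=22&15=6
after OR r5, r4, r1: r5=(-16)|15=-1
halt.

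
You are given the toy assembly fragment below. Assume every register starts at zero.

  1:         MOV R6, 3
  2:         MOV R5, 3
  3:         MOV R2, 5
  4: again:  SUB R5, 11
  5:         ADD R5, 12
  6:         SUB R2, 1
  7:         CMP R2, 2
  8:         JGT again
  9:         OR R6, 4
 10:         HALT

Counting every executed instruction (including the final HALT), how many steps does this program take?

MOV R6, 3 → R6=3
MOV R5, 3 → R5=3
MOV R2, 5 → R2=5
SUB R5, 11 → R5=3-11=-8
ADD R5, 12 → R5=(-8)+12=4
SUB R2, 1 → R2=5-1=4
CMP R2, 2  (cmp 4,2)
JGT again: taken
SUB R5, 11 → R5=4-11=-7
ADD R5, 12 → R5=(-7)+12=5
SUB R2, 1 → R2=4-1=3
CMP R2, 2  (cmp 3,2)
JGT again: taken
SUB R5, 11 → R5=5-11=-6
ADD R5, 12 → R5=(-6)+12=6
SUB R2, 1 → R2=3-1=2
CMP R2, 2  (cmp 2,2)
JGT again: not taken
OR R6, 4 → R6=3|4=7
halt.
Total executed instructions: 20.

20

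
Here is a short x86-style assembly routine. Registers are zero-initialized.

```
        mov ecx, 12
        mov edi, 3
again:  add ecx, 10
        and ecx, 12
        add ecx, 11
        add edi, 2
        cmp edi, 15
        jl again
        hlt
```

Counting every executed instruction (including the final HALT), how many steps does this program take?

39

mov ecx, 12 → ecx=12
mov edi, 3 → edi=3
add ecx, 10 → ecx=12+10=22
and ecx, 12 → ecx=22&12=4
add ecx, 11 → ecx=4+11=15
add edi, 2 → edi=3+2=5
cmp edi, 15  (cmp 5,15)
jl again: taken
add ecx, 10 → ecx=15+10=25
and ecx, 12 → ecx=25&12=8
add ecx, 11 → ecx=8+11=19
add edi, 2 → edi=5+2=7
cmp edi, 15  (cmp 7,15)
jl again: taken
add ecx, 10 → ecx=19+10=29
and ecx, 12 → ecx=29&12=12
add ecx, 11 → ecx=12+11=23
add edi, 2 → edi=7+2=9
cmp edi, 15  (cmp 9,15)
jl again: taken
add ecx, 10 → ecx=23+10=33
and ecx, 12 → ecx=33&12=0
add ecx, 11 → ecx=0+11=11
add edi, 2 → edi=9+2=11
cmp edi, 15  (cmp 11,15)
jl again: taken
add ecx, 10 → ecx=11+10=21
and ecx, 12 → ecx=21&12=4
add ecx, 11 → ecx=4+11=15
add edi, 2 → edi=11+2=13
cmp edi, 15  (cmp 13,15)
jl again: taken
add ecx, 10 → ecx=15+10=25
and ecx, 12 → ecx=25&12=8
add ecx, 11 → ecx=8+11=19
add edi, 2 → edi=13+2=15
cmp edi, 15  (cmp 15,15)
jl again: not taken
halt.
Total executed instructions: 39.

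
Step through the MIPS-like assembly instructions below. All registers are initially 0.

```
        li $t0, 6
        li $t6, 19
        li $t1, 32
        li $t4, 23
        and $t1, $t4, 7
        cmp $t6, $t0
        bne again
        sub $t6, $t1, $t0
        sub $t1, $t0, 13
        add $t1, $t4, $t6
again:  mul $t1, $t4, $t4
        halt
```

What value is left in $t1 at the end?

529

$t0=6
$t6=19
$t1=32
$t4=23
$t1=23&7=7
cmp $t6, $t0  (cmp 19,6)
bne again: taken
$t1=23*23=529
halt.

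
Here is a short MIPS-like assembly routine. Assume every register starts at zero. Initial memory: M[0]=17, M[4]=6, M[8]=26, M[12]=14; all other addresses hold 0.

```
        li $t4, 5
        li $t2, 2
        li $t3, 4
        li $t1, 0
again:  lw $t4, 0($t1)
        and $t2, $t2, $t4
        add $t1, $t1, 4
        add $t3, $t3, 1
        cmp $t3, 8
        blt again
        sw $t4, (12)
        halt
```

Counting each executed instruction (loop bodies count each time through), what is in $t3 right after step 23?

after li $t4, 5: $t4=5
after li $t2, 2: $t2=2
after li $t3, 4: $t3=4
after li $t1, 0: $t1=0
after lw $t4, 0($t1): $t4=M[0]=17
after and $t2, $t2, $t4: $t2=2&17=0
after add $t1, $t1, 4: $t1=0+4=4
after add $t3, $t3, 1: $t3=4+1=5
cmp $t3, 8  (cmp 5,8)
blt again: taken
after lw $t4, 0($t1): $t4=M[4]=6
after and $t2, $t2, $t4: $t2=0&6=0
after add $t1, $t1, 4: $t1=4+4=8
after add $t3, $t3, 1: $t3=5+1=6
cmp $t3, 8  (cmp 6,8)
blt again: taken
after lw $t4, 0($t1): $t4=M[8]=26
after and $t2, $t2, $t4: $t2=0&26=0
after add $t1, $t1, 4: $t1=8+4=12
after add $t3, $t3, 1: $t3=6+1=7
cmp $t3, 8  (cmp 7,8)
blt again: taken
after lw $t4, 0($t1): $t4=M[12]=14
After step 23: $t3 = 7.

7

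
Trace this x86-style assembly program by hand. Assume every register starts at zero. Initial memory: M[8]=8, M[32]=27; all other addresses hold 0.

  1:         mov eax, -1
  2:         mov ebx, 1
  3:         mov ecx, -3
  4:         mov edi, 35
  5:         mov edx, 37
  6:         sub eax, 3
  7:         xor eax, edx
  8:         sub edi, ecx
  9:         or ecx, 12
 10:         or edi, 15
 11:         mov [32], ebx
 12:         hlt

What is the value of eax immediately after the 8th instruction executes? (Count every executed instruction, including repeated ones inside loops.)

mov eax, -1 → eax=-1
mov ebx, 1 → ebx=1
mov ecx, -3 → ecx=-3
mov edi, 35 → edi=35
mov edx, 37 → edx=37
sub eax, 3 → eax=(-1)-3=-4
xor eax, edx → eax=(-4)^37=-39
sub edi, ecx → edi=35-(-3)=38
After step 8: eax = -39.

-39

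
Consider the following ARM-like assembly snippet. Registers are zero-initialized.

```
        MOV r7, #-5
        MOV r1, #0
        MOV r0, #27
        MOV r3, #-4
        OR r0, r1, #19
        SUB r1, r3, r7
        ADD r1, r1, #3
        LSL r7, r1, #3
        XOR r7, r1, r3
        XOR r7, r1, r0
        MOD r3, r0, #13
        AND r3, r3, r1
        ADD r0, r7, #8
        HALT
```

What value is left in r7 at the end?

MOV r7, #-5 → r7=-5
MOV r1, #0 → r1=0
MOV r0, #27 → r0=27
MOV r3, #-4 → r3=-4
OR r0, r1, #19 → r0=0|19=19
SUB r1, r3, r7 → r1=(-4)-(-5)=1
ADD r1, r1, #3 → r1=1+3=4
LSL r7, r1, #3 → r7=4<<3=32
XOR r7, r1, r3 → r7=4^(-4)=-8
XOR r7, r1, r0 → r7=4^19=23
MOD r3, r0, #13 → r3=19%13=6
AND r3, r3, r1 → r3=6&4=4
ADD r0, r7, #8 → r0=23+8=31
halt.

23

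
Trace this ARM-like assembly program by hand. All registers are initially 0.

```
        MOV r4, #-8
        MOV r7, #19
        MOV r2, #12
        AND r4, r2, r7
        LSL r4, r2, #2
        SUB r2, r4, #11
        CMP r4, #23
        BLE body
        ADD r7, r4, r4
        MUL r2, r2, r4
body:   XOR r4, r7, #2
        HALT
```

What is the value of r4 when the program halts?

98

after MOV r4, #-8: r4=-8
after MOV r7, #19: r7=19
after MOV r2, #12: r2=12
after AND r4, r2, r7: r4=12&19=0
after LSL r4, r2, #2: r4=12<<2=48
after SUB r2, r4, #11: r2=48-11=37
CMP r4, #23  (cmp 48,23)
BLE body: not taken
after ADD r7, r4, r4: r7=48+48=96
after MUL r2, r2, r4: r2=37*48=1776
after XOR r4, r7, #2: r4=96^2=98
halt.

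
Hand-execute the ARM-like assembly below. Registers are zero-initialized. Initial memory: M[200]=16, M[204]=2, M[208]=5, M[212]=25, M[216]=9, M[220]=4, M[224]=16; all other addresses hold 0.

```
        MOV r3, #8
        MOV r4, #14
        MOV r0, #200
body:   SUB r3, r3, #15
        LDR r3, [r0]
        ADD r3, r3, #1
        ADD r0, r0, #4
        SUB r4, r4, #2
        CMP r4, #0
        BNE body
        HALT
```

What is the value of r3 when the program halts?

MOV r3, #8 → r3=8
MOV r4, #14 → r4=14
MOV r0, #200 → r0=200
SUB r3, r3, #15 → r3=8-15=-7
LDR r3, [r0] → r3=M[200]=16
ADD r3, r3, #1 → r3=16+1=17
ADD r0, r0, #4 → r0=200+4=204
SUB r4, r4, #2 → r4=14-2=12
CMP r4, #0  (cmp 12,0)
BNE body: taken
SUB r3, r3, #15 → r3=17-15=2
LDR r3, [r0] → r3=M[204]=2
ADD r3, r3, #1 → r3=2+1=3
ADD r0, r0, #4 → r0=204+4=208
SUB r4, r4, #2 → r4=12-2=10
CMP r4, #0  (cmp 10,0)
BNE body: taken
SUB r3, r3, #15 → r3=3-15=-12
LDR r3, [r0] → r3=M[208]=5
ADD r3, r3, #1 → r3=5+1=6
ADD r0, r0, #4 → r0=208+4=212
SUB r4, r4, #2 → r4=10-2=8
CMP r4, #0  (cmp 8,0)
BNE body: taken
SUB r3, r3, #15 → r3=6-15=-9
LDR r3, [r0] → r3=M[212]=25
ADD r3, r3, #1 → r3=25+1=26
ADD r0, r0, #4 → r0=212+4=216
SUB r4, r4, #2 → r4=8-2=6
CMP r4, #0  (cmp 6,0)
BNE body: taken
SUB r3, r3, #15 → r3=26-15=11
LDR r3, [r0] → r3=M[216]=9
ADD r3, r3, #1 → r3=9+1=10
ADD r0, r0, #4 → r0=216+4=220
SUB r4, r4, #2 → r4=6-2=4
CMP r4, #0  (cmp 4,0)
BNE body: taken
SUB r3, r3, #15 → r3=10-15=-5
LDR r3, [r0] → r3=M[220]=4
ADD r3, r3, #1 → r3=4+1=5
ADD r0, r0, #4 → r0=220+4=224
SUB r4, r4, #2 → r4=4-2=2
CMP r4, #0  (cmp 2,0)
BNE body: taken
SUB r3, r3, #15 → r3=5-15=-10
LDR r3, [r0] → r3=M[224]=16
ADD r3, r3, #1 → r3=16+1=17
ADD r0, r0, #4 → r0=224+4=228
SUB r4, r4, #2 → r4=2-2=0
CMP r4, #0  (cmp 0,0)
BNE body: not taken
halt.

17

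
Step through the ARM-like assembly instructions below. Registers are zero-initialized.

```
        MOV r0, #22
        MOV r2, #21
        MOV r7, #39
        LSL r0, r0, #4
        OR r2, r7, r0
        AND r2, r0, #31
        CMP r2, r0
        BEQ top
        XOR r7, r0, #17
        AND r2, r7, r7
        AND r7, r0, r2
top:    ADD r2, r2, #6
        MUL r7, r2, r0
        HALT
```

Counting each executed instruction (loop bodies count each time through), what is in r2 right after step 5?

359

MOV r0, #22 → r0=22
MOV r2, #21 → r2=21
MOV r7, #39 → r7=39
LSL r0, r0, #4 → r0=22<<4=352
OR r2, r7, r0 → r2=39|352=359
After step 5: r2 = 359.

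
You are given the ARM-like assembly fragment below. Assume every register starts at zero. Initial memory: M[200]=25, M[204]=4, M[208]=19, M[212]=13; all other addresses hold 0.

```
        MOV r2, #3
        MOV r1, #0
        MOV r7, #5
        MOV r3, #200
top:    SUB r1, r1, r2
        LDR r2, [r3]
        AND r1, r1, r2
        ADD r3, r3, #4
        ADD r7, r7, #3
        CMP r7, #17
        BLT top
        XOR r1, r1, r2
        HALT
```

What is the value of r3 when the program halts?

MOV r2, #3 → r2=3
MOV r1, #0 → r1=0
MOV r7, #5 → r7=5
MOV r3, #200 → r3=200
SUB r1, r1, r2 → r1=0-3=-3
LDR r2, [r3] → r2=M[200]=25
AND r1, r1, r2 → r1=(-3)&25=25
ADD r3, r3, #4 → r3=200+4=204
ADD r7, r7, #3 → r7=5+3=8
CMP r7, #17  (cmp 8,17)
BLT top: taken
SUB r1, r1, r2 → r1=25-25=0
LDR r2, [r3] → r2=M[204]=4
AND r1, r1, r2 → r1=0&4=0
ADD r3, r3, #4 → r3=204+4=208
ADD r7, r7, #3 → r7=8+3=11
CMP r7, #17  (cmp 11,17)
BLT top: taken
SUB r1, r1, r2 → r1=0-4=-4
LDR r2, [r3] → r2=M[208]=19
AND r1, r1, r2 → r1=(-4)&19=16
ADD r3, r3, #4 → r3=208+4=212
ADD r7, r7, #3 → r7=11+3=14
CMP r7, #17  (cmp 14,17)
BLT top: taken
SUB r1, r1, r2 → r1=16-19=-3
LDR r2, [r3] → r2=M[212]=13
AND r1, r1, r2 → r1=(-3)&13=13
ADD r3, r3, #4 → r3=212+4=216
ADD r7, r7, #3 → r7=14+3=17
CMP r7, #17  (cmp 17,17)
BLT top: not taken
XOR r1, r1, r2 → r1=13^13=0
halt.

216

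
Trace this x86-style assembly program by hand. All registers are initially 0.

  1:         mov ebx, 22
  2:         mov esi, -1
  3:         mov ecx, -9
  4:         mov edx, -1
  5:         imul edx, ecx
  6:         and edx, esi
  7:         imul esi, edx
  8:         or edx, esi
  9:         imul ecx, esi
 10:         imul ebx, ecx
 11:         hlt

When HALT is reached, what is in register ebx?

1782

ebx=22
esi=-1
ecx=-9
edx=-1
edx=(-1)*(-9)=9
edx=9&(-1)=9
esi=(-1)*9=-9
edx=9|(-9)=-1
ecx=(-9)*(-9)=81
ebx=22*81=1782
halt.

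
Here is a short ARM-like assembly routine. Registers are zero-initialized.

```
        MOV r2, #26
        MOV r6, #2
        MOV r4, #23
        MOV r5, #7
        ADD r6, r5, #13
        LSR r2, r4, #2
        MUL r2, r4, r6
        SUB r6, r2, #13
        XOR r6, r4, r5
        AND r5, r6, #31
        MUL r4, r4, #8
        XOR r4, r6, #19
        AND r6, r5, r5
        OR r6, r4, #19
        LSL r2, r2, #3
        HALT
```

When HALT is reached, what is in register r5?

r2=26
r6=2
r4=23
r5=7
r6=7+13=20
r2=23>>2=5
r2=23*20=460
r6=460-13=447
r6=23^7=16
r5=16&31=16
r4=23*8=184
r4=16^19=3
r6=16&16=16
r6=3|19=19
r2=460<<3=3680
halt.

16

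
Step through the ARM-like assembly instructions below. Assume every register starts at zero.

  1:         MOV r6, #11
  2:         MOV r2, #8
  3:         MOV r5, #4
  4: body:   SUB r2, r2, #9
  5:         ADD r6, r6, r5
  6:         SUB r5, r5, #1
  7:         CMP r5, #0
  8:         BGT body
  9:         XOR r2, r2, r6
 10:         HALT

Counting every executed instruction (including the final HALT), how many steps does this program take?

r6=11
r2=8
r5=4
r2=8-9=-1
r6=11+4=15
r5=4-1=3
CMP r5, #0  (cmp 3,0)
BGT body: taken
r2=(-1)-9=-10
r6=15+3=18
r5=3-1=2
CMP r5, #0  (cmp 2,0)
BGT body: taken
r2=(-10)-9=-19
r6=18+2=20
r5=2-1=1
CMP r5, #0  (cmp 1,0)
BGT body: taken
r2=(-19)-9=-28
r6=20+1=21
r5=1-1=0
CMP r5, #0  (cmp 0,0)
BGT body: not taken
r2=(-28)^21=-15
halt.
Total executed instructions: 25.

25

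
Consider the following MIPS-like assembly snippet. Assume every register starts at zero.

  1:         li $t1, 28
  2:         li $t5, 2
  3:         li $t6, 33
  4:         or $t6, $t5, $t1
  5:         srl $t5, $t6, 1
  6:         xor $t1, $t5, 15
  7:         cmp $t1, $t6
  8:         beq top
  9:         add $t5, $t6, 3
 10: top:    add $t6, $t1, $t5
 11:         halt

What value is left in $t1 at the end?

0

$t1=28
$t5=2
$t6=33
$t6=2|28=30
$t5=30>>1=15
$t1=15^15=0
cmp $t1, $t6  (cmp 0,30)
beq top: not taken
$t5=30+3=33
$t6=0+33=33
halt.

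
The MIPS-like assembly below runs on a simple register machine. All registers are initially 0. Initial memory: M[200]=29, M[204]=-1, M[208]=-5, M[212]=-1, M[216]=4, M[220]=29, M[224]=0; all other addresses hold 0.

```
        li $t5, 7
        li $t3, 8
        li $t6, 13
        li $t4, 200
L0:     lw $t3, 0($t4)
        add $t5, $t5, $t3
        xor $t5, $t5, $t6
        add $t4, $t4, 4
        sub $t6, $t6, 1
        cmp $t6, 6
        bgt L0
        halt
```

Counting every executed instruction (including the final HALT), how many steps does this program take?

after li $t5, 7: $t5=7
after li $t3, 8: $t3=8
after li $t6, 13: $t6=13
after li $t4, 200: $t4=200
after lw $t3, 0($t4): $t3=M[200]=29
after add $t5, $t5, $t3: $t5=7+29=36
after xor $t5, $t5, $t6: $t5=36^13=41
after add $t4, $t4, 4: $t4=200+4=204
after sub $t6, $t6, 1: $t6=13-1=12
cmp $t6, 6  (cmp 12,6)
bgt L0: taken
after lw $t3, 0($t4): $t3=M[204]=-1
after add $t5, $t5, $t3: $t5=41+(-1)=40
after xor $t5, $t5, $t6: $t5=40^12=36
after add $t4, $t4, 4: $t4=204+4=208
after sub $t6, $t6, 1: $t6=12-1=11
cmp $t6, 6  (cmp 11,6)
bgt L0: taken
after lw $t3, 0($t4): $t3=M[208]=-5
after add $t5, $t5, $t3: $t5=36+(-5)=31
after xor $t5, $t5, $t6: $t5=31^11=20
after add $t4, $t4, 4: $t4=208+4=212
after sub $t6, $t6, 1: $t6=11-1=10
cmp $t6, 6  (cmp 10,6)
bgt L0: taken
after lw $t3, 0($t4): $t3=M[212]=-1
after add $t5, $t5, $t3: $t5=20+(-1)=19
after xor $t5, $t5, $t6: $t5=19^10=25
after add $t4, $t4, 4: $t4=212+4=216
after sub $t6, $t6, 1: $t6=10-1=9
cmp $t6, 6  (cmp 9,6)
bgt L0: taken
after lw $t3, 0($t4): $t3=M[216]=4
after add $t5, $t5, $t3: $t5=25+4=29
after xor $t5, $t5, $t6: $t5=29^9=20
after add $t4, $t4, 4: $t4=216+4=220
after sub $t6, $t6, 1: $t6=9-1=8
cmp $t6, 6  (cmp 8,6)
bgt L0: taken
after lw $t3, 0($t4): $t3=M[220]=29
after add $t5, $t5, $t3: $t5=20+29=49
after xor $t5, $t5, $t6: $t5=49^8=57
after add $t4, $t4, 4: $t4=220+4=224
after sub $t6, $t6, 1: $t6=8-1=7
cmp $t6, 6  (cmp 7,6)
bgt L0: taken
after lw $t3, 0($t4): $t3=M[224]=0
after add $t5, $t5, $t3: $t5=57+0=57
after xor $t5, $t5, $t6: $t5=57^7=62
after add $t4, $t4, 4: $t4=224+4=228
after sub $t6, $t6, 1: $t6=7-1=6
cmp $t6, 6  (cmp 6,6)
bgt L0: not taken
halt.
Total executed instructions: 54.

54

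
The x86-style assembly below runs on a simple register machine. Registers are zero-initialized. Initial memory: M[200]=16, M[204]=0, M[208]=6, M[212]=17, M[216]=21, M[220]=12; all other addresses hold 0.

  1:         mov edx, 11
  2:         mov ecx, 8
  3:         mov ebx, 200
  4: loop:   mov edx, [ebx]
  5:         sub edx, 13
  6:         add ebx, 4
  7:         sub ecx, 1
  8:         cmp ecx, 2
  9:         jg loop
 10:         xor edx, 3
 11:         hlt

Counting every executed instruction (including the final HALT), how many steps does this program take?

mov edx, 11 → edx=11
mov ecx, 8 → ecx=8
mov ebx, 200 → ebx=200
mov edx, [ebx] → edx=M[200]=16
sub edx, 13 → edx=16-13=3
add ebx, 4 → ebx=200+4=204
sub ecx, 1 → ecx=8-1=7
cmp ecx, 2  (cmp 7,2)
jg loop: taken
mov edx, [ebx] → edx=M[204]=0
sub edx, 13 → edx=0-13=-13
add ebx, 4 → ebx=204+4=208
sub ecx, 1 → ecx=7-1=6
cmp ecx, 2  (cmp 6,2)
jg loop: taken
mov edx, [ebx] → edx=M[208]=6
sub edx, 13 → edx=6-13=-7
add ebx, 4 → ebx=208+4=212
sub ecx, 1 → ecx=6-1=5
cmp ecx, 2  (cmp 5,2)
jg loop: taken
mov edx, [ebx] → edx=M[212]=17
sub edx, 13 → edx=17-13=4
add ebx, 4 → ebx=212+4=216
sub ecx, 1 → ecx=5-1=4
cmp ecx, 2  (cmp 4,2)
jg loop: taken
mov edx, [ebx] → edx=M[216]=21
sub edx, 13 → edx=21-13=8
add ebx, 4 → ebx=216+4=220
sub ecx, 1 → ecx=4-1=3
cmp ecx, 2  (cmp 3,2)
jg loop: taken
mov edx, [ebx] → edx=M[220]=12
sub edx, 13 → edx=12-13=-1
add ebx, 4 → ebx=220+4=224
sub ecx, 1 → ecx=3-1=2
cmp ecx, 2  (cmp 2,2)
jg loop: not taken
xor edx, 3 → edx=(-1)^3=-4
halt.
Total executed instructions: 41.

41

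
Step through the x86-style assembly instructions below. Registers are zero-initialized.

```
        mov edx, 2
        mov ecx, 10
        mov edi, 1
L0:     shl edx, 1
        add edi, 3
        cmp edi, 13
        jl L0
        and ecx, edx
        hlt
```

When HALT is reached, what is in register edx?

32

after mov edx, 2: edx=2
after mov ecx, 10: ecx=10
after mov edi, 1: edi=1
after shl edx, 1: edx=2<<1=4
after add edi, 3: edi=1+3=4
cmp edi, 13  (cmp 4,13)
jl L0: taken
after shl edx, 1: edx=4<<1=8
after add edi, 3: edi=4+3=7
cmp edi, 13  (cmp 7,13)
jl L0: taken
after shl edx, 1: edx=8<<1=16
after add edi, 3: edi=7+3=10
cmp edi, 13  (cmp 10,13)
jl L0: taken
after shl edx, 1: edx=16<<1=32
after add edi, 3: edi=10+3=13
cmp edi, 13  (cmp 13,13)
jl L0: not taken
after and ecx, edx: ecx=10&32=0
halt.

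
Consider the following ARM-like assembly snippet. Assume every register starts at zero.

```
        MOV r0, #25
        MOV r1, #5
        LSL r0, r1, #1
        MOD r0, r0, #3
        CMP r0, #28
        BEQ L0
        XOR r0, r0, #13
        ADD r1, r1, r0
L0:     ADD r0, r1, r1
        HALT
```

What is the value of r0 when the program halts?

after MOV r0, #25: r0=25
after MOV r1, #5: r1=5
after LSL r0, r1, #1: r0=5<<1=10
after MOD r0, r0, #3: r0=10%3=1
CMP r0, #28  (cmp 1,28)
BEQ L0: not taken
after XOR r0, r0, #13: r0=1^13=12
after ADD r1, r1, r0: r1=5+12=17
after ADD r0, r1, r1: r0=17+17=34
halt.

34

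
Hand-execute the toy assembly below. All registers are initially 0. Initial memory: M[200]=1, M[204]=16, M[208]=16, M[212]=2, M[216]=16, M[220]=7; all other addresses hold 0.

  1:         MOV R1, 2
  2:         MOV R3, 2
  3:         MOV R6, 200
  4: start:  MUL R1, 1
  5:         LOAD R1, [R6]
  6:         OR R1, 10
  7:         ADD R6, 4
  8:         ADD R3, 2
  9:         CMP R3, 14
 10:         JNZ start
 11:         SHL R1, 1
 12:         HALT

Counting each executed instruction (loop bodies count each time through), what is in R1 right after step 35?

R1=2
R3=2
R6=200
R1=2*1=2
R1=M[200]=1
R1=1|10=11
R6=200+4=204
R3=2+2=4
CMP R3, 14  (cmp 4,14)
JNZ start: taken
R1=11*1=11
R1=M[204]=16
R1=16|10=26
R6=204+4=208
R3=4+2=6
CMP R3, 14  (cmp 6,14)
JNZ start: taken
R1=26*1=26
R1=M[208]=16
R1=16|10=26
R6=208+4=212
R3=6+2=8
CMP R3, 14  (cmp 8,14)
JNZ start: taken
R1=26*1=26
R1=M[212]=2
R1=2|10=10
R6=212+4=216
R3=8+2=10
CMP R3, 14  (cmp 10,14)
JNZ start: taken
R1=10*1=10
R1=M[216]=16
R1=16|10=26
R6=216+4=220
After step 35: R1 = 26.

26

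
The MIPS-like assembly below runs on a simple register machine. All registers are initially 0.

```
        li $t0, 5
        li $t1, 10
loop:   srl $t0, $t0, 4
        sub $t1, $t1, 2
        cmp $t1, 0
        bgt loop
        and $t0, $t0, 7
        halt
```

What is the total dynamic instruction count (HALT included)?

24

li $t0, 5 → $t0=5
li $t1, 10 → $t1=10
srl $t0, $t0, 4 → $t0=5>>4=0
sub $t1, $t1, 2 → $t1=10-2=8
cmp $t1, 0  (cmp 8,0)
bgt loop: taken
srl $t0, $t0, 4 → $t0=0>>4=0
sub $t1, $t1, 2 → $t1=8-2=6
cmp $t1, 0  (cmp 6,0)
bgt loop: taken
srl $t0, $t0, 4 → $t0=0>>4=0
sub $t1, $t1, 2 → $t1=6-2=4
cmp $t1, 0  (cmp 4,0)
bgt loop: taken
srl $t0, $t0, 4 → $t0=0>>4=0
sub $t1, $t1, 2 → $t1=4-2=2
cmp $t1, 0  (cmp 2,0)
bgt loop: taken
srl $t0, $t0, 4 → $t0=0>>4=0
sub $t1, $t1, 2 → $t1=2-2=0
cmp $t1, 0  (cmp 0,0)
bgt loop: not taken
and $t0, $t0, 7 → $t0=0&7=0
halt.
Total executed instructions: 24.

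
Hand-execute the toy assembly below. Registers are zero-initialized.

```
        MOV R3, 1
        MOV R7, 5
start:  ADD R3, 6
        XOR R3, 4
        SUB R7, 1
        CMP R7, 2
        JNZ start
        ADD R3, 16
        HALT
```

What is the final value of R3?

39

after MOV R3, 1: R3=1
after MOV R7, 5: R7=5
after ADD R3, 6: R3=1+6=7
after XOR R3, 4: R3=7^4=3
after SUB R7, 1: R7=5-1=4
CMP R7, 2  (cmp 4,2)
JNZ start: taken
after ADD R3, 6: R3=3+6=9
after XOR R3, 4: R3=9^4=13
after SUB R7, 1: R7=4-1=3
CMP R7, 2  (cmp 3,2)
JNZ start: taken
after ADD R3, 6: R3=13+6=19
after XOR R3, 4: R3=19^4=23
after SUB R7, 1: R7=3-1=2
CMP R7, 2  (cmp 2,2)
JNZ start: not taken
after ADD R3, 16: R3=23+16=39
halt.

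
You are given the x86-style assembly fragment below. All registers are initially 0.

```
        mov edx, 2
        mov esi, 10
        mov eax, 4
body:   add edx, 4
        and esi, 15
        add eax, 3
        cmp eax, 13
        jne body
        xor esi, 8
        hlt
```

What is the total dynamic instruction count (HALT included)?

mov edx, 2 → edx=2
mov esi, 10 → esi=10
mov eax, 4 → eax=4
add edx, 4 → edx=2+4=6
and esi, 15 → esi=10&15=10
add eax, 3 → eax=4+3=7
cmp eax, 13  (cmp 7,13)
jne body: taken
add edx, 4 → edx=6+4=10
and esi, 15 → esi=10&15=10
add eax, 3 → eax=7+3=10
cmp eax, 13  (cmp 10,13)
jne body: taken
add edx, 4 → edx=10+4=14
and esi, 15 → esi=10&15=10
add eax, 3 → eax=10+3=13
cmp eax, 13  (cmp 13,13)
jne body: not taken
xor esi, 8 → esi=10^8=2
halt.
Total executed instructions: 20.

20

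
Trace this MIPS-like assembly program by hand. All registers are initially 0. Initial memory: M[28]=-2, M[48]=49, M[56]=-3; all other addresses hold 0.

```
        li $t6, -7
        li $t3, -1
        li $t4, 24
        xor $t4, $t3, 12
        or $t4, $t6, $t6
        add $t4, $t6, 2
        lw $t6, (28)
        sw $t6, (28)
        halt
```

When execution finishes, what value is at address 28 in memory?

-2

$t6=-7
$t3=-1
$t4=24
$t4=(-1)^12=-13
$t4=(-7)|(-7)=-7
$t4=(-7)+2=-5
$t6=M[28]=-2
sw $t6, (28) → M[28]=-2
halt.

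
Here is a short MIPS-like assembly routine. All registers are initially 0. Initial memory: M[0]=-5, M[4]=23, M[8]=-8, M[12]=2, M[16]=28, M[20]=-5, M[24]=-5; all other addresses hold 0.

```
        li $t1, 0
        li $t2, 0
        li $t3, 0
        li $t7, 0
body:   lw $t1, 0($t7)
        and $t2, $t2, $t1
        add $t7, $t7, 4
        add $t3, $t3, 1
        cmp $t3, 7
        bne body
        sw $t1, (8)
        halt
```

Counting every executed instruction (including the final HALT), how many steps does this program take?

48

li $t1, 0 → $t1=0
li $t2, 0 → $t2=0
li $t3, 0 → $t3=0
li $t7, 0 → $t7=0
lw $t1, 0($t7) → $t1=M[0]=-5
and $t2, $t2, $t1 → $t2=0&(-5)=0
add $t7, $t7, 4 → $t7=0+4=4
add $t3, $t3, 1 → $t3=0+1=1
cmp $t3, 7  (cmp 1,7)
bne body: taken
lw $t1, 0($t7) → $t1=M[4]=23
and $t2, $t2, $t1 → $t2=0&23=0
add $t7, $t7, 4 → $t7=4+4=8
add $t3, $t3, 1 → $t3=1+1=2
cmp $t3, 7  (cmp 2,7)
bne body: taken
lw $t1, 0($t7) → $t1=M[8]=-8
and $t2, $t2, $t1 → $t2=0&(-8)=0
add $t7, $t7, 4 → $t7=8+4=12
add $t3, $t3, 1 → $t3=2+1=3
cmp $t3, 7  (cmp 3,7)
bne body: taken
lw $t1, 0($t7) → $t1=M[12]=2
and $t2, $t2, $t1 → $t2=0&2=0
add $t7, $t7, 4 → $t7=12+4=16
add $t3, $t3, 1 → $t3=3+1=4
cmp $t3, 7  (cmp 4,7)
bne body: taken
lw $t1, 0($t7) → $t1=M[16]=28
and $t2, $t2, $t1 → $t2=0&28=0
add $t7, $t7, 4 → $t7=16+4=20
add $t3, $t3, 1 → $t3=4+1=5
cmp $t3, 7  (cmp 5,7)
bne body: taken
lw $t1, 0($t7) → $t1=M[20]=-5
and $t2, $t2, $t1 → $t2=0&(-5)=0
add $t7, $t7, 4 → $t7=20+4=24
add $t3, $t3, 1 → $t3=5+1=6
cmp $t3, 7  (cmp 6,7)
bne body: taken
lw $t1, 0($t7) → $t1=M[24]=-5
and $t2, $t2, $t1 → $t2=0&(-5)=0
add $t7, $t7, 4 → $t7=24+4=28
add $t3, $t3, 1 → $t3=6+1=7
cmp $t3, 7  (cmp 7,7)
bne body: not taken
sw $t1, (8) → M[8]=-5
halt.
Total executed instructions: 48.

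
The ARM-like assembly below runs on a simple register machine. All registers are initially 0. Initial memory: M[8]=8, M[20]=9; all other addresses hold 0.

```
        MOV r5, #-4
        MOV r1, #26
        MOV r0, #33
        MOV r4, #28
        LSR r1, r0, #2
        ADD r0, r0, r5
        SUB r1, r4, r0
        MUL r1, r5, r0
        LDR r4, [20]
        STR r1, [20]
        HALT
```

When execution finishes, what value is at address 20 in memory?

MOV r5, #-4 → r5=-4
MOV r1, #26 → r1=26
MOV r0, #33 → r0=33
MOV r4, #28 → r4=28
LSR r1, r0, #2 → r1=33>>2=8
ADD r0, r0, r5 → r0=33+(-4)=29
SUB r1, r4, r0 → r1=28-29=-1
MUL r1, r5, r0 → r1=(-4)*29=-116
LDR r4, [20] → r4=M[20]=9
STR r1, [20] → M[20]=-116
halt.

-116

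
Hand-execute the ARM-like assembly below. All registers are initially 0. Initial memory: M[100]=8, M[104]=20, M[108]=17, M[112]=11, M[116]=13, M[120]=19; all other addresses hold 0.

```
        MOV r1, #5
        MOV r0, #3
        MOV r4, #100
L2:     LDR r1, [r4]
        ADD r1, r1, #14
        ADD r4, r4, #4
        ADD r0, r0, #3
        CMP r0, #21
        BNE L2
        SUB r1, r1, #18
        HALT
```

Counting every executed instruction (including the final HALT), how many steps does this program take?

after MOV r1, #5: r1=5
after MOV r0, #3: r0=3
after MOV r4, #100: r4=100
after LDR r1, [r4]: r1=M[100]=8
after ADD r1, r1, #14: r1=8+14=22
after ADD r4, r4, #4: r4=100+4=104
after ADD r0, r0, #3: r0=3+3=6
CMP r0, #21  (cmp 6,21)
BNE L2: taken
after LDR r1, [r4]: r1=M[104]=20
after ADD r1, r1, #14: r1=20+14=34
after ADD r4, r4, #4: r4=104+4=108
after ADD r0, r0, #3: r0=6+3=9
CMP r0, #21  (cmp 9,21)
BNE L2: taken
after LDR r1, [r4]: r1=M[108]=17
after ADD r1, r1, #14: r1=17+14=31
after ADD r4, r4, #4: r4=108+4=112
after ADD r0, r0, #3: r0=9+3=12
CMP r0, #21  (cmp 12,21)
BNE L2: taken
after LDR r1, [r4]: r1=M[112]=11
after ADD r1, r1, #14: r1=11+14=25
after ADD r4, r4, #4: r4=112+4=116
after ADD r0, r0, #3: r0=12+3=15
CMP r0, #21  (cmp 15,21)
BNE L2: taken
after LDR r1, [r4]: r1=M[116]=13
after ADD r1, r1, #14: r1=13+14=27
after ADD r4, r4, #4: r4=116+4=120
after ADD r0, r0, #3: r0=15+3=18
CMP r0, #21  (cmp 18,21)
BNE L2: taken
after LDR r1, [r4]: r1=M[120]=19
after ADD r1, r1, #14: r1=19+14=33
after ADD r4, r4, #4: r4=120+4=124
after ADD r0, r0, #3: r0=18+3=21
CMP r0, #21  (cmp 21,21)
BNE L2: not taken
after SUB r1, r1, #18: r1=33-18=15
halt.
Total executed instructions: 41.

41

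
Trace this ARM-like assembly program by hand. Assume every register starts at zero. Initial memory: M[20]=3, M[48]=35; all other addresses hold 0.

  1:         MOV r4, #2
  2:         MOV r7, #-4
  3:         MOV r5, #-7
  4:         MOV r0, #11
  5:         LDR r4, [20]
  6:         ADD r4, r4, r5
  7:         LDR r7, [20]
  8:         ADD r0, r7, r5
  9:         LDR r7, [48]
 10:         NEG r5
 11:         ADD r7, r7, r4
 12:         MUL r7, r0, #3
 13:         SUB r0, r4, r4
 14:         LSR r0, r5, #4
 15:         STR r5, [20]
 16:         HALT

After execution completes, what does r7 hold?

-12

after MOV r4, #2: r4=2
after MOV r7, #-4: r7=-4
after MOV r5, #-7: r5=-7
after MOV r0, #11: r0=11
after LDR r4, [20]: r4=M[20]=3
after ADD r4, r4, r5: r4=3+(-7)=-4
after LDR r7, [20]: r7=M[20]=3
after ADD r0, r7, r5: r0=3+(-7)=-4
after LDR r7, [48]: r7=M[48]=35
after NEG r5: r5=-(-7)=7
after ADD r7, r7, r4: r7=35+(-4)=31
after MUL r7, r0, #3: r7=(-4)*3=-12
after SUB r0, r4, r4: r0=(-4)-(-4)=0
after LSR r0, r5, #4: r0=7>>4=0
STR r5, [20] → M[20]=7
halt.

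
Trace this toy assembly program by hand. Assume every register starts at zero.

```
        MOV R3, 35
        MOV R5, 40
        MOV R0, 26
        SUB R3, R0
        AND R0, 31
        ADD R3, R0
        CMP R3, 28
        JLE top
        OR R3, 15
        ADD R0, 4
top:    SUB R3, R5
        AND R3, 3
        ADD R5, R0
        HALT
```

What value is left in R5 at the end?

70

MOV R3, 35 → R3=35
MOV R5, 40 → R5=40
MOV R0, 26 → R0=26
SUB R3, R0 → R3=35-26=9
AND R0, 31 → R0=26&31=26
ADD R3, R0 → R3=9+26=35
CMP R3, 28  (cmp 35,28)
JLE top: not taken
OR R3, 15 → R3=35|15=47
ADD R0, 4 → R0=26+4=30
SUB R3, R5 → R3=47-40=7
AND R3, 3 → R3=7&3=3
ADD R5, R0 → R5=40+30=70
halt.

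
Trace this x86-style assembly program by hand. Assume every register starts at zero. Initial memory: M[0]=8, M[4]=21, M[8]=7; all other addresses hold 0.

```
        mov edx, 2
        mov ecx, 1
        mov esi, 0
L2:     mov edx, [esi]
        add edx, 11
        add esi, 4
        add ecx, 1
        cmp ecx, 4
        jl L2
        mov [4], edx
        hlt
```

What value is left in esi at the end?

12

edx=2
ecx=1
esi=0
edx=M[0]=8
edx=8+11=19
esi=0+4=4
ecx=1+1=2
cmp ecx, 4  (cmp 2,4)
jl L2: taken
edx=M[4]=21
edx=21+11=32
esi=4+4=8
ecx=2+1=3
cmp ecx, 4  (cmp 3,4)
jl L2: taken
edx=M[8]=7
edx=7+11=18
esi=8+4=12
ecx=3+1=4
cmp ecx, 4  (cmp 4,4)
jl L2: not taken
mov [4], edx → M[4]=18
halt.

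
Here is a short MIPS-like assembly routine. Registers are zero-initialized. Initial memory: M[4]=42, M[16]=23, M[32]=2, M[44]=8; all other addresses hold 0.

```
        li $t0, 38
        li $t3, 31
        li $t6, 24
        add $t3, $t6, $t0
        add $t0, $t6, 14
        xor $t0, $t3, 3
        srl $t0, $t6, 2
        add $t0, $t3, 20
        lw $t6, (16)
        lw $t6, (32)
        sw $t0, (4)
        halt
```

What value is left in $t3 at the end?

62

$t0=38
$t3=31
$t6=24
$t3=24+38=62
$t0=24+14=38
$t0=62^3=61
$t0=24>>2=6
$t0=62+20=82
$t6=M[16]=23
$t6=M[32]=2
sw $t0, (4) → M[4]=82
halt.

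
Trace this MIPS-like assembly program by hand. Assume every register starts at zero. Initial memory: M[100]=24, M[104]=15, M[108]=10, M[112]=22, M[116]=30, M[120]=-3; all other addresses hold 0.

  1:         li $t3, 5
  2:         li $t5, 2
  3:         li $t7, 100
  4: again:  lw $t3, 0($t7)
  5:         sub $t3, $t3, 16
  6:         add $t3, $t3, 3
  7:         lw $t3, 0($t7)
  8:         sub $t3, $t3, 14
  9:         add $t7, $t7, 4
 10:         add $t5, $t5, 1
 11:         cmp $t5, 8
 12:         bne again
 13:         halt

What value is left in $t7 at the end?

after li $t3, 5: $t3=5
after li $t5, 2: $t5=2
after li $t7, 100: $t7=100
after lw $t3, 0($t7): $t3=M[100]=24
after sub $t3, $t3, 16: $t3=24-16=8
after add $t3, $t3, 3: $t3=8+3=11
after lw $t3, 0($t7): $t3=M[100]=24
after sub $t3, $t3, 14: $t3=24-14=10
after add $t7, $t7, 4: $t7=100+4=104
after add $t5, $t5, 1: $t5=2+1=3
cmp $t5, 8  (cmp 3,8)
bne again: taken
after lw $t3, 0($t7): $t3=M[104]=15
after sub $t3, $t3, 16: $t3=15-16=-1
after add $t3, $t3, 3: $t3=(-1)+3=2
after lw $t3, 0($t7): $t3=M[104]=15
after sub $t3, $t3, 14: $t3=15-14=1
after add $t7, $t7, 4: $t7=104+4=108
after add $t5, $t5, 1: $t5=3+1=4
cmp $t5, 8  (cmp 4,8)
bne again: taken
after lw $t3, 0($t7): $t3=M[108]=10
after sub $t3, $t3, 16: $t3=10-16=-6
after add $t3, $t3, 3: $t3=(-6)+3=-3
after lw $t3, 0($t7): $t3=M[108]=10
after sub $t3, $t3, 14: $t3=10-14=-4
after add $t7, $t7, 4: $t7=108+4=112
after add $t5, $t5, 1: $t5=4+1=5
cmp $t5, 8  (cmp 5,8)
bne again: taken
after lw $t3, 0($t7): $t3=M[112]=22
after sub $t3, $t3, 16: $t3=22-16=6
after add $t3, $t3, 3: $t3=6+3=9
after lw $t3, 0($t7): $t3=M[112]=22
after sub $t3, $t3, 14: $t3=22-14=8
after add $t7, $t7, 4: $t7=112+4=116
after add $t5, $t5, 1: $t5=5+1=6
cmp $t5, 8  (cmp 6,8)
bne again: taken
after lw $t3, 0($t7): $t3=M[116]=30
after sub $t3, $t3, 16: $t3=30-16=14
after add $t3, $t3, 3: $t3=14+3=17
after lw $t3, 0($t7): $t3=M[116]=30
after sub $t3, $t3, 14: $t3=30-14=16
after add $t7, $t7, 4: $t7=116+4=120
after add $t5, $t5, 1: $t5=6+1=7
cmp $t5, 8  (cmp 7,8)
bne again: taken
after lw $t3, 0($t7): $t3=M[120]=-3
after sub $t3, $t3, 16: $t3=(-3)-16=-19
after add $t3, $t3, 3: $t3=(-19)+3=-16
after lw $t3, 0($t7): $t3=M[120]=-3
after sub $t3, $t3, 14: $t3=(-3)-14=-17
after add $t7, $t7, 4: $t7=120+4=124
after add $t5, $t5, 1: $t5=7+1=8
cmp $t5, 8  (cmp 8,8)
bne again: not taken
halt.

124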